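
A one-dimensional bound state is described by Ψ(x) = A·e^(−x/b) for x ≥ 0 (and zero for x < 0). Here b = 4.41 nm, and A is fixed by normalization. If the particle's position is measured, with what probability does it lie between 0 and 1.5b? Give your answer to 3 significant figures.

|Ψ|² is the probability density, so P = ∫_{0}^{1.5b} |Ψ|² dx.
With A² fixed by ∫|Ψ|² = 1, i.e. A² = (b/2)^(−1), substitute and integrate.
Substituting u = x/b, A² and the length scale cancel in the ratio: P = ∫_{0}^{1.5} e^(-2·u) du / ∫_{0}^{∞} e^(-2·u) du.
With ∫ e^(-2·u) du = -e^(-2·u)/2 + C, the region integral is 1/2 - e^(-3)/2 and the full one is 1/2.
Taking the ratio, P = 0.9502.

P ≈ 0.950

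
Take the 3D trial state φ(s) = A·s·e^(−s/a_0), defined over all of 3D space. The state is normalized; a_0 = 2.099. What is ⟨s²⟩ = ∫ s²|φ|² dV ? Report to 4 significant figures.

⟨s^2⟩ ≈ 33.04

The expectation value is the |φ|²-weighted average of s^2: ∫ s^2|φ|² 4πs² ds.
Evaluating both integrals, ⟨s²⟩ = 15·a_0^2/2.
Putting a_0 = 2.099 gives 33.044.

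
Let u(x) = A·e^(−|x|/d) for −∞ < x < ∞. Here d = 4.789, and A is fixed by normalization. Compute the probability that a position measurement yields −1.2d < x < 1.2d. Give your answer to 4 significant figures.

P ≈ 0.9093

P = ∫_{−1.2d}^{1.2d} |u(x)|² dx.
The normalization integral ∫|u|²dx over the whole domain equals d·A², and A² cancels in the ratio.
Both integrals are even about x = 0, so only the x ≥ 0 halves are needed (the factors of 2 cancel). Let t = x/d; then A² and the length scale cancel, so P = ∫_{0}^{1.2} e^(-2·t) dt ÷ ∫_{0}^{∞} e^(-2·t) dt.
Using ∫ e^(-2·t) dt = -e^(-2·t)/2, the numerator is 1/2 - e^(-12/5)/2 and the denominator is 1/2.
Evaluating gives P = 0.90928.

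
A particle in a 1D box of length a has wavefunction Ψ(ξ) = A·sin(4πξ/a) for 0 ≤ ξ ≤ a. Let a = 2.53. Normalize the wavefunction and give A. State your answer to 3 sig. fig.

Require ∫ |Ψ|² dξ = 1 over the whole domain.
With ∫₀^a sin²(nπξ/a) dξ = a/2, ∫|Ψ|² dξ = A²·(a/2).
So A² = (a/2)^(−1).
Substituting a = 2.53 gives A² = 0.7905, so A = 0.8891.

A ≈ 0.889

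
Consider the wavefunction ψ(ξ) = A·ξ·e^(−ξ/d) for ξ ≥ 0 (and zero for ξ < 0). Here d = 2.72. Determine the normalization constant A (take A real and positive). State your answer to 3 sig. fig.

Normalization requires ∫|ψ|² dξ = 1, integrated from 0 to ∞.
Using ∫₀^∞ ξⁿ e^(−αξ) dξ = n!/αⁿ⁺¹, ∫|ψ|² dξ = A²·(d^3/4).
Plugging in d = 2.72 yields A = 0.4458.

A ≈ 0.446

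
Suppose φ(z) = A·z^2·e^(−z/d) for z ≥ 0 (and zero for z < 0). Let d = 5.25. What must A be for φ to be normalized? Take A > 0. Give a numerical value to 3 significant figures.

A ≈ 0.0183

Require ∫ |φ|² dz = 1 over the whole domain.
Using ∫₀^∞ zⁿ e^(−αz) dz = n!/αⁿ⁺¹, carrying out the integral gives A² · 3·d^5/4.
Substituting d = 5.25 gives A² = 0.0003343, so A = 0.01828.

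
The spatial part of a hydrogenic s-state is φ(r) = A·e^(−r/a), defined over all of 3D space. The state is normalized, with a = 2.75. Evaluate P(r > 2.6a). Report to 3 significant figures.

With dV = 4πr²dr, the probability is ∫|φ|² dV over r > 2.6a.
A² is fixed by ∫₀^∞ 4πr²|φ|² dr = 1, i.e. A² = (π·a^3)^(−1).
Let u = r/a; then A², 4π and the length scale all cancel, so P = ∫_{2.6}^{∞} u^2·e^(-2·u) du ÷ ∫_{0}^{∞} u^2·e^(-2·u) du.
An antiderivative of u^2·e^(-2·u) is -(2·u^2 + 2·u + 1)·e^(-2·u)/4; evaluating from 2.6 to ∞ gives 493·e^(-26/5)/100, while the full integral is 1/4.
Taking the ratio yields P = 0.1088.

P ≈ 0.109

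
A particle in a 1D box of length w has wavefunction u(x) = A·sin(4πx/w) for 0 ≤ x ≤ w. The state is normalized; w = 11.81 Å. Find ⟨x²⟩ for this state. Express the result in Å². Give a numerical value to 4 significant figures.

⟨x^2⟩ ≈ 46.05 Å^2

The expectation value is the |u|²-weighted average of x^2: ∫ x^2|u|² dx.
Using sin²θ = (1 − cos 2θ)/2, since the A² factors cancel between numerator and denominator, ⟨x²⟩ = -w^2/(32·π^2) + w^2/3.
Putting w = 11.81 gives 46.050.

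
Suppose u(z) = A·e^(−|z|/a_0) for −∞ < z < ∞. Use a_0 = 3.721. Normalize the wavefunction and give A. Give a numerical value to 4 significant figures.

Normalization requires ∫|u|² dz = 1, integrated from −∞ to ∞.
The integral (without the A² prefactor) comes out to a_0.
So A² = (a_0)^(−1).
Substituting a_0 = 3.721 gives A² = 0.26874, so A = 0.51841.

A ≈ 0.5184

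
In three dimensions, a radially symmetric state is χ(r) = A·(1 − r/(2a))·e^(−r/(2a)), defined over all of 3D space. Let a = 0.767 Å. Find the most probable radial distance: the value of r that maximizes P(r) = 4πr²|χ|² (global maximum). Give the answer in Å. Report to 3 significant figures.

The maximum of P(r) = 4πr²|χ|² occurs where its derivative vanishes.
Solving yields r = a·(√(5) + 3).
With a = 0.767, the most probable radial distance is 4.016 Å.

r ≈ 4.02 Å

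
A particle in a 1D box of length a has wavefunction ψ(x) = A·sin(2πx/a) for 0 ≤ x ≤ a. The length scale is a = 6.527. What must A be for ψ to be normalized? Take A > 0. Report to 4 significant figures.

The normalization condition is ∫|ψ|² dx = 1 from 0 to a.
With ψ = A·sin(2πx/a), the integral evaluates to A²·[a/2].
Plugging in a = 6.527 yields A = 0.55355.

A ≈ 0.5536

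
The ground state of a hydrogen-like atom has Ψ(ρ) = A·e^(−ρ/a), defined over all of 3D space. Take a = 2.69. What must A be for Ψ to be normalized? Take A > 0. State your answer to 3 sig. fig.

The normalization condition is ∫|Ψ|² 4πρ² dρ = 1 from 0 to ∞.
(Spherical symmetry: dV = 4πρ² dρ.)
The integral (without the A² prefactor) comes out to π·a^3.
So A² = (π·a^3)^(−1).
Plugging in a = 2.69 yields A = 0.1279.

A ≈ 0.128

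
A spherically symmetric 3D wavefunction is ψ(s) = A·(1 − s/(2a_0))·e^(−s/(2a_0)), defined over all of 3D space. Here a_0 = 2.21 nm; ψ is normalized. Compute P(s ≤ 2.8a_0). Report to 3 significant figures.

With dV = 4πs²ds, the probability is ∫|ψ|² dV over s ≤ 2.8a_0.
A² is fixed by ∫₀^∞ 4πs²|ψ|² ds = 1, i.e. A² = (8·π·a_0^3)^(−1).
Substituting u = s/a_0, A², 4π and the length scale all cancel in the ratio: P = ∫_{0}^{2.8} u^2·(1 - u/2)^2·e^(-u) du / ∫_{0}^{∞} u^2·(1 - u/2)^2·e^(-u) du.
An antiderivative of u^2·(1 - u/2)^2·e^(-u) is -(u^4/4 + u^2 + 2·u + 2)·e^(-u); evaluating from 0 to 2.8 gives ≈ 0.12666, while the full integral is 2.
Taking the ratio yields P = 0.06333.

P ≈ 0.0633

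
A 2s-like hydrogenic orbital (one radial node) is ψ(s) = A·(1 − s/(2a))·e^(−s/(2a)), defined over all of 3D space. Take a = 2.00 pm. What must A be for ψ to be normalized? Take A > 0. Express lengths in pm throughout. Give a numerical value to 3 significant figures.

Require ∫ |ψ|² 4πs² ds = 1 over the whole domain.
The angular integral contributes 4π, leaving ∫₀^∞ s²|ψ|² ds.
With ψ = A·(1 − s/(2a))·e^(−s/(2a)), the integral evaluates to A²·[8·π·a^3].
Setting this equal to 1 gives A² = 1/(8·π·a^3).
Plugging in a = 2.00 yields A = 0.07052.

A ≈ 0.0705 pm^(-3/2)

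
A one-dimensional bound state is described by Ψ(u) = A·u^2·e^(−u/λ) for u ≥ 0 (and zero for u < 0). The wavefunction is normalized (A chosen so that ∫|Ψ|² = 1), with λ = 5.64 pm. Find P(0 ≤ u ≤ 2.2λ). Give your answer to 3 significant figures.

P ≈ 0.449

The probability is P = ∫ |Ψ|² du over [0, 2.2λ].
The normalization integral ∫|Ψ|²du over the whole domain equals 3·λ^5/4·A², and A² cancels in the ratio.
In terms of t = u/λ (A² and the length scale cancel between numerator and denominator), P = [∫_{0}^{2.2} t^4·e^(-2·t) dt] / [∫_{0}^{∞} t^4·e^(-2·t) dt].
An antiderivative of t^4·e^(-2·t) is -(t^4/2 + t^3 + 3·t^2/2 + 3·t/2 + 3/4)·e^(-2·t); evaluating from 0 to 2.2 gives ≈ 0.33661, while the full integral is 3/4.
Evaluating gives P = 0.4488.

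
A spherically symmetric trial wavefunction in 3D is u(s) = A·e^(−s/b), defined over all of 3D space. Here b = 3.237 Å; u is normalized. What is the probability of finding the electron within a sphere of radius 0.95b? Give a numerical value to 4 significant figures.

P ≈ 0.2963

With dV = 4πs²ds, the probability is ∫|u|² dV over s ≤ 0.95b.
The full normalization integral is A²·[π·b^3] = 1, fixing A².
In terms of t = s/b (A², 4π and the length scale all cancel between numerator and denominator), P = [∫_{0}^{0.95} t^2·e^(-2·t) dt] / [∫_{0}^{∞} t^2·e^(-2·t) dt].
Using ∫ t^2·e^(-2·t) dt = -(2·t^2 + 2·t + 1)·e^(-2·t)/4, the numerator is 1/4 - 941·e^(-19/10)/800 and the denominator is 1/4.
The region integral divided by the full integral gives P = 0.29628.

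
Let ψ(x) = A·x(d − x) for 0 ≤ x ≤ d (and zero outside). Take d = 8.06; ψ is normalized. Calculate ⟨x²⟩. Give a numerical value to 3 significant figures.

⟨x^2⟩ ≈ 18.6

⟨x²⟩ = ∫ x^2 |ψ|² dx over the full domain.
Since the A² factors cancel between numerator and denominator, ⟨x²⟩ = 2·d^2/7.
With d = 8.06, ⟨x^2⟩ = 18.56.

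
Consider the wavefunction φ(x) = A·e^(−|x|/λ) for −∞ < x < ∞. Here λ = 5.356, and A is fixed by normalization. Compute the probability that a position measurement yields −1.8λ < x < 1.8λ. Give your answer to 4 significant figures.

The probability is P = ∫ |φ|² dx over [−1.8λ, 1.8λ].
Since A² = 1/(λ), this is the region integral divided by the full normalization integral.
By symmetry take twice the x ≥ 0 contribution in numerator and denominator; the 2's cancel. Let u = x/λ; then A² and the length scale cancel, so P = ∫_{0}^{1.8} e^(-2·u) du ÷ ∫_{0}^{∞} e^(-2·u) du.
Using ∫ e^(-2·u) du = -e^(-2·u)/2, the numerator is 1/2 - e^(-18/5)/2 and the denominator is 1/2.
Taking the ratio, P = 0.97268.

P ≈ 0.9727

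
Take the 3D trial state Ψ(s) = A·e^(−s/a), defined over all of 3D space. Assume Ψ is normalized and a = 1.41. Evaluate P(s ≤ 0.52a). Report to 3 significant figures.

P ≈ 0.0878

With dV = 4πs²ds, the probability is ∫|Ψ|² dV over s ≤ 0.52a.
A² is fixed by ∫₀^∞ 4πs²|Ψ|² ds = 1, i.e. A² = (π·a^3)^(−1).
Substituting u = s/a, A², 4π and the length scale all cancel in the ratio: P = ∫_{0}^{0.52} u^2·e^(-2·u) du / ∫_{0}^{∞} u^2·e^(-2·u) du.
Using ∫ u^2·e^(-2·u) du = -(2·u^2 + 2·u + 1)·e^(-2·u)/4, the numerator is 1/4 - 1613·e^(-26/25)/2500 and the denominator is 1/4.
Taking the ratio yields P = 0.08780.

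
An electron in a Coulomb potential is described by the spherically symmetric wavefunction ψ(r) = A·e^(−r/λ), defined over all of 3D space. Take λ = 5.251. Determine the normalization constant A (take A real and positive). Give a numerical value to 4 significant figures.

A ≈ 0.04689

Normalization requires ∫|ψ|² 4πr² dr = 1, integrated from 0 to ∞.
The angular integral contributes 4π, leaving ∫₀^∞ r²|ψ|² dr.
With ψ = A·e^(−r/λ), the integral evaluates to A²·[π·λ^3].
Hence A² = 1/[π·λ^3].
Plugging in λ = 5.251 yields A = 0.046888.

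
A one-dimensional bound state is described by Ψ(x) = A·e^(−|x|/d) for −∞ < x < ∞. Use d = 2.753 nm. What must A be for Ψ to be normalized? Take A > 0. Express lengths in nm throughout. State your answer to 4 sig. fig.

A ≈ 0.6027 nm^(-1/2)

Require ∫ |Ψ|² dx = 1 over the whole domain.
Carrying out the integral gives A² · d.
Hence A² = 1/[d].
With d = 2.753: A² = 0.36324 and A = 0.60269.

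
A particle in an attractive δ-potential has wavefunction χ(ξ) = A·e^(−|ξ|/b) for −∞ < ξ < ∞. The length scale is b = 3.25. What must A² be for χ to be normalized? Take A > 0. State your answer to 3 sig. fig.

A^2 ≈ 0.308

Normalization requires ∫|χ|² dξ = 1, integrated from −∞ to ∞.
Carrying out the integral gives A² · b.
Plugging in b = 3.25 yields A = 0.5547.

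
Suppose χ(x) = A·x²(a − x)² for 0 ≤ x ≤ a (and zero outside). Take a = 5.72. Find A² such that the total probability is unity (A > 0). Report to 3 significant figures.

Normalization requires ∫|χ|² dx = 1, integrated from 0 to a.
∫|χ|² dx = A²·(a^9/630).
Setting this equal to 1 gives A² = 1/(a^9/630).
Substituting a = 5.72 gives A² = 0.00009611, so A = 0.009804.

A^2 ≈ 0.0000961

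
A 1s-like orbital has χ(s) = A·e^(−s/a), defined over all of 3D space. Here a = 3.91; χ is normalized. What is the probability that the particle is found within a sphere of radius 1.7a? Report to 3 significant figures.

P ≈ 0.660

Integrate the radial probability density 4πs²|χ|² over s ≤ 1.7a.
The full normalization integral is A²·[π·a^3] = 1, fixing A².
In terms of u = s/a (A², 4π and the length scale all cancel between numerator and denominator), P = [∫_{0}^{1.7} u^2·e^(-2·u) du] / [∫_{0}^{∞} u^2·e^(-2·u) du].
Using ∫ u^2·e^(-2·u) du = -(2·u^2 + 2·u + 1)·e^(-2·u)/4, the numerator is 1/4 - 509·e^(-17/5)/200 and the denominator is 1/4.
Taking the ratio yields P = 0.6603.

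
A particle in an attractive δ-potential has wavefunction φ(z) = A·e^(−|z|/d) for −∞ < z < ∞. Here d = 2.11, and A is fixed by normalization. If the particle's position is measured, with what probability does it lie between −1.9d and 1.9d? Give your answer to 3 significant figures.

|φ|² is the probability density, so P = ∫_{−1.9d}^{1.9d} |φ|² dz.
The normalization integral ∫|φ|²dz over the whole domain equals d·A², and A² cancels in the ratio.
By symmetry take twice the z ≥ 0 contribution in numerator and denominator; the 2's cancel. In terms of u = z/d (A² and the length scale cancel between numerator and denominator), P = [∫_{0}^{1.9} e^(-2·u) du] / [∫_{0}^{∞} e^(-2·u) du].
An antiderivative of e^(-2·u) is -e^(-2·u)/2; evaluating from 0 to 1.9 gives 1/2 - e^(-19/5)/2, while the full integral is 1/2.
Taking the ratio, P = 0.9776.

P ≈ 0.978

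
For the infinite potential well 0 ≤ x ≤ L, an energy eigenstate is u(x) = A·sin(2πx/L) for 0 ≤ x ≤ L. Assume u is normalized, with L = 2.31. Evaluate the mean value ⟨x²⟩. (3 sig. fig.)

⟨x²⟩ = ∫ x^2 |u|² dx over the full domain.
Since the A² factors cancel between numerator and denominator, ⟨x²⟩ = -L^2/(8·π^2) + L^2/3.
Putting L = 2.31 gives 1.711.

⟨x^2⟩ ≈ 1.71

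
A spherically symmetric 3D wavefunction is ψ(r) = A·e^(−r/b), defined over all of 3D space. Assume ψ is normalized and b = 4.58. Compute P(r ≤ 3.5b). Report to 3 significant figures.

P ≈ 0.970

P = ∫ |ψ|² 4πr² dr over r ≤ 3.5b.
A² is fixed by ∫₀^∞ 4πr²|ψ|² dr = 1, i.e. A² = (π·b^3)^(−1).
Substituting u = r/b, A², 4π and the length scale all cancel in the ratio: P = ∫_{0}^{3.5} u^2·e^(-2·u) du / ∫_{0}^{∞} u^2·e^(-2·u) du.
An antiderivative of u^2·e^(-2·u) is -(2·u^2 + 2·u + 1)·e^(-2·u)/4; evaluating from 0 to 3.5 gives 1/4 - 65·e^(-7)/8, while the full integral is 1/4.
The region integral divided by the full integral gives P = 0.9704.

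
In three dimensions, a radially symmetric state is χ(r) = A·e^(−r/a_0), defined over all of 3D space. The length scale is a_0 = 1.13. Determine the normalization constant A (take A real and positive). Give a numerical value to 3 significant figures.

Require ∫ |χ|² 4πr² dr = 1 over the whole domain.
In 3D with spherical symmetry the volume element is 4πr² dr.
∫|χ|² 4πr² dr = A²·(π·a_0^3).
Substituting a_0 = 1.13 gives A² = 0.2206, so A = 0.4697.

A ≈ 0.470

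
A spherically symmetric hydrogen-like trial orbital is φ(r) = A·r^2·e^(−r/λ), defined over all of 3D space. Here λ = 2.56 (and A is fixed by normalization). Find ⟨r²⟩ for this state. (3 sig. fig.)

⟨r^2⟩ ≈ 91.8

By definition ⟨r²⟩ = ∫ r^2 |φ(r)|² 4πr² dr.
Evaluating both integrals, ⟨r²⟩ = 14·λ^2.
Putting λ = 2.56 gives 91.75.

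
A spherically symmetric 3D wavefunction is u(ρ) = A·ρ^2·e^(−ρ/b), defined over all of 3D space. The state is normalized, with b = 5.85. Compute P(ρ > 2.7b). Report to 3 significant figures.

P = ∫ |u|² 4πρ² dρ over ρ > 2.7b.
A² is fixed by ∫₀^∞ 4πρ²|u|² dρ = 1, i.e. A² = (45·π·b^7/2)^(−1).
Substituting t = ρ/b, A², 4π and the length scale all cancel in the ratio: P = ∫_{2.7}^{∞} t^6·e^(-2·t) dt / ∫_{0}^{∞} t^6·e^(-2·t) dt.
With ∫ t^6·e^(-2·t) dt = -(4·t^6 + 12·t^5 + 30·t^4 + 60·t^3 + 90·t^2 + 90·t + 45)·e^(-2·t)/8 + C, the region integral is ≈ 3.9469 and the full one is 45/8.
Taking the ratio yields P = 0.7017.

P ≈ 0.702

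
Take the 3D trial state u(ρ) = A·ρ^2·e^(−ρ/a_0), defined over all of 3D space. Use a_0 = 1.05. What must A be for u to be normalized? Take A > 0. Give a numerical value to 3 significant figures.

Require ∫ |u|² 4πρ² dρ = 1 over the whole domain.
The integral (without the A² prefactor) comes out to 45·π·a_0^7/2.
Plugging in a_0 = 1.05 yields A = 0.1003.

A ≈ 0.100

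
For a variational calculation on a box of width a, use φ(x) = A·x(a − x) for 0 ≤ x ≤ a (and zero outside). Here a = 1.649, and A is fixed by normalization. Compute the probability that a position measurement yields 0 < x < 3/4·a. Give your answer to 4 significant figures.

P ≈ 0.8965

P = ∫_{0}^{3/4·a} |φ(x)|² dx.
Since A² = 1/(a^5/30), this is the region integral divided by the full normalization integral.
In terms of u = x/a (A² and the length scale cancel between numerator and denominator), P = [∫_{0}^{3/4} u^2·(1 - u)^2 du] / [∫_{0}^{1} u^2·(1 - u)^2 du].
With ∫ u^2·(1 - u)^2 du = u^3·(6·u^2 - 15·u + 10)/30 + C, the region integral is 153/5120 and the full one is 1/30.
The result is P = 459/512.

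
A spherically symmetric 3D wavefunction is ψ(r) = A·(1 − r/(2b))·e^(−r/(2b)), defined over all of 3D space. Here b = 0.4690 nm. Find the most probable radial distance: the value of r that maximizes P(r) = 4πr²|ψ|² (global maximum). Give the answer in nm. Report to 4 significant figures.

r ≈ 2.456 nm

The maximum of P(r) = 4πr²|ψ|² occurs where its derivative vanishes.
This gives r = b·(√(5) + 3).
With b = 0.4690, the most probable radial distance is 2.4557 nm.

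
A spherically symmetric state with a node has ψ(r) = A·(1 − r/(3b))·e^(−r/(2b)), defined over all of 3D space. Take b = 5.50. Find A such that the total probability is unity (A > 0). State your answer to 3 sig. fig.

Require ∫ |ψ|² 4πr² dr = 1 over the whole domain.
(Spherical symmetry: dV = 4πr² dr.)
With ∫₀^∞ r^4 e^(−αr) dr = 4!/α^5, carrying out the integral gives A² · 8·π·b^3/3.
Hence A² = 1/[8·π·b^3/3].
Plugging in b = 5.50 yields A = 0.02679.

A ≈ 0.0268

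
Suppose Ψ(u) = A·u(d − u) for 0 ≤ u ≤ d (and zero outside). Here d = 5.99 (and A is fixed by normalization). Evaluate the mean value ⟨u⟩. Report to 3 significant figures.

⟨u⟩ ≈ 3.00

By definition ⟨u⟩ = ∫ u |Ψ(u)|² du.
Expanding the polynomial and integrating term by term, evaluating both integrals, ⟨u⟩ = d/2.
With d = 5.99, ⟨u⟩ = 2.995.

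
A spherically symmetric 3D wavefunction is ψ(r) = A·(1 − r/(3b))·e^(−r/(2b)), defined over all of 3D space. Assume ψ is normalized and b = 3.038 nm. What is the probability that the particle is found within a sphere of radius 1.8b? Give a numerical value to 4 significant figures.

P ≈ 0.3015

Integrate the radial probability density 4πr²|ψ|² over r ≤ 1.8b.
The full normalization integral is A²·[8·π·b^3/3] = 1, fixing A².
Let u = r/b; then A², 4π and the length scale all cancel, so P = ∫_{0}^{1.8} u^2·(1 - u/3)^2·e^(-u) du ÷ ∫_{0}^{∞} u^2·(1 - u/3)^2·e^(-u) du.
With ∫ u^2·(1 - u/3)^2·e^(-u) du = (-u^4 + 2·u^3 - 3·u^2 - 6·u - 6)·e^(-u)/9 + C, the region integral is 2/3 - 5282·e^(-9/5)/1875 and the full one is 2/3.
Taking the ratio yields P = 0.30151.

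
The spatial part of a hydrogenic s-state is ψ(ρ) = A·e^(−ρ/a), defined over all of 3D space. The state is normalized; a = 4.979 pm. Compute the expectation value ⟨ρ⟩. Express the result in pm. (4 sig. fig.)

⟨ρ⟩ ≈ 7.469 pm

The expectation value is the |ψ|²-weighted average of ρ: ∫ ρ|ψ|² 4πρ² dρ.
Recall ∫₀^∞ ρ^m e^(−ρ/β) dρ = m!·β^(m+1), the ratio of the moment integral to the normalization integral gives ⟨ρ⟩ = 3·a/2.
With a = 4.979, ⟨ρ⟩ = 7.4685.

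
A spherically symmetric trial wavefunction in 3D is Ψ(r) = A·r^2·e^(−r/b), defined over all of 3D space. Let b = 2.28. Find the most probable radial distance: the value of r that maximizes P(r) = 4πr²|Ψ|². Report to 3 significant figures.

The maximum of P(r) = 4πr²|Ψ|² occurs where its derivative vanishes.
Solving yields r = 3·b.
With b = 2.28, the most probable radial distance is 6.840.

r ≈ 6.84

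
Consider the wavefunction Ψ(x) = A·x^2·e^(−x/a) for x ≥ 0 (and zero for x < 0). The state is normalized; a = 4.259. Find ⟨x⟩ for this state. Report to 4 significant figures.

⟨x⟩ ≈ 10.65

The expectation value is the |Ψ|²-weighted average of x: ∫ x|Ψ|² dx.
Since the A² factors cancel between numerator and denominator, ⟨x⟩ = 5·a/2.
Putting a = 4.259 gives 10.648.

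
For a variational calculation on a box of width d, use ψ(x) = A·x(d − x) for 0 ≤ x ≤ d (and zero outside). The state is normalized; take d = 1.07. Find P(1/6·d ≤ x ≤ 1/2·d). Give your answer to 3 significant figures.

P ≈ 0.465

The probability is P = ∫ |ψ|² dx over [1/6·d, 1/2·d].
With A² fixed by ∫|ψ|² = 1, i.e. A² = (d^5/30)^(−1), substitute and integrate.
In terms of u = x/d (A² and the length scale cancel between numerator and denominator), P = [∫_{1/6}^{1/2} u^2·(1 - u)^2 du] / [∫_{0}^{1} u^2·(1 - u)^2 du].
Using ∫ u^2·(1 - u)^2 du = u^3·(6·u^2 - 15·u + 10)/30, the numerator is ≈ 0.015484 and the denominator is 1/30.
This works out to P = 301/648.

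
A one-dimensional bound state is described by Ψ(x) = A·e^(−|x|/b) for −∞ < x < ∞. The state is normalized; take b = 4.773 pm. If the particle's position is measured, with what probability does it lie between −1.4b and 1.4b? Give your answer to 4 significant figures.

P = ∫_{−1.4b}^{1.4b} |Ψ(x)|² dx.
The normalization integral ∫|Ψ|²dx over the whole domain equals b·A², and A² cancels in the ratio.
Both integrals are even about x = 0, so only the x ≥ 0 halves are needed (the factors of 2 cancel). Substituting u = x/b, A² and the length scale cancel in the ratio: P = ∫_{0}^{1.4} e^(-2·u) du / ∫_{0}^{∞} e^(-2·u) du.
An antiderivative of e^(-2·u) is -e^(-2·u)/2; evaluating from 0 to 1.4 gives 1/2 - e^(-14/5)/2, while the full integral is 1/2.
Taking the ratio, P = 0.93919.

P ≈ 0.9392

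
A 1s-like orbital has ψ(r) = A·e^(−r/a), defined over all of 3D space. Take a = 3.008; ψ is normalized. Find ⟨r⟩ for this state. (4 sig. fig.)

⟨r⟩ ≈ 4.512

By definition ⟨r⟩ = ∫ r |ψ(r)|² 4πr² dr.
Evaluating both integrals, ⟨r⟩ = 3·a/2.
With a = 3.008, ⟨r⟩ = 4.5120.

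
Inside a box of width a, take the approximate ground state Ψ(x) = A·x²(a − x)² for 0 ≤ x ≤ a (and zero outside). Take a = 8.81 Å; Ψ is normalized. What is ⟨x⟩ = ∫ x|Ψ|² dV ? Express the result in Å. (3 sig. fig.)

The expectation value is the |Ψ|²-weighted average of x: ∫ x|Ψ|² dx.
Expanding the polynomial and integrating term by term, since the A² factors cancel between numerator and denominator, ⟨x⟩ = a/2.
With a = 8.81, ⟨x⟩ = 4.405.

⟨x⟩ ≈ 4.41 Å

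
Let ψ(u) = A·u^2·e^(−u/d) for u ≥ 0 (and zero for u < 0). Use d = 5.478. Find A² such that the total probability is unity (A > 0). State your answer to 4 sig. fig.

A^2 ≈ 0.0002703

Require ∫ |ψ|² du = 1 over the whole domain.
With ψ = A·u^2·e^(−u/d), the integral evaluates to A²·[3·d^5/4].
With d = 5.478: A² = 0.00027029 and A = 0.016440.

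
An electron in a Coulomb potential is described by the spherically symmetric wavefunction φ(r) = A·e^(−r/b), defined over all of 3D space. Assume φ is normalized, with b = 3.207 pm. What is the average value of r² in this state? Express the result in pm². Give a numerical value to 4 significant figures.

The expectation value is the |φ|²-weighted average of r^2: ∫ r^2|φ|² 4πr² dr.
The ratio of the moment integral to the normalization integral gives ⟨r²⟩ = 3·b^2.
With b = 3.207, ⟨r^2⟩ = 30.855.

⟨r^2⟩ ≈ 30.85 pm^2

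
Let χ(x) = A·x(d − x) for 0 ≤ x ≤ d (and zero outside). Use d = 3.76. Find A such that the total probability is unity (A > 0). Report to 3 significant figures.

The normalization condition is ∫|χ|² dx = 1 from 0 to d.
Carrying out the integral gives A² · d^5/30.
Hence A² = 1/[d^5/30].
Plugging in d = 3.76 yields A = 0.1998.

A ≈ 0.200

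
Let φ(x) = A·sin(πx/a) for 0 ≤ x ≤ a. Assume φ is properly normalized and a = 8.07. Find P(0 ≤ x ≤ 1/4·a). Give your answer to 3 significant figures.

P ≈ 0.0908

P = ∫_{0}^{1/4·a} |φ(x)|² dx.
Since A² = 1/(a/2), this is the region integral divided by the full normalization integral.
Substituting u = x/a, A² and the length scale cancel in the ratio: P = ∫_{0}^{1/4} sin(π·u)^2 du / ∫_{0}^{1} sin(π·u)^2 du.
Using ∫ sin(π·u)^2 du = u/2 - sin(2·π·u)/(4·π), the numerator is 1/8 - 1/(4·π) and the denominator is 1/2.
Taking the ratio, P = (-2 + π)/(4·π).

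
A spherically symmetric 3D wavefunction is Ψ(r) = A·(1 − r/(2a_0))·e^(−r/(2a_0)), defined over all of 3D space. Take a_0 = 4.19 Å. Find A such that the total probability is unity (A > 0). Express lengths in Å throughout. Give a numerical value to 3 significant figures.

A ≈ 0.0233 Å^(-3/2)

We need A² ∫|f|² 4πr² dr = 1, taking the integral from 0 to ∞.
(Spherical symmetry: dV = 4πr² dr.)
Carrying out the integral gives A² · 8·π·a_0^3.
Substituting a_0 = 4.19 gives A² = 0.0005409, so A = 0.02326.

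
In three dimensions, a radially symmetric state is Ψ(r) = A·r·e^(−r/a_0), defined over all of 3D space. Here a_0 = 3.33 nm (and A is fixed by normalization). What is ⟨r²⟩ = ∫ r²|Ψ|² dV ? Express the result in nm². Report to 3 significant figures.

The expectation value is the |Ψ|²-weighted average of r^2: ∫ r^2|Ψ|² 4πr² dr.
Recall ∫₀^∞ r^m e^(−r/β) dr = m!·β^(m+1), since the A² factors cancel between numerator and denominator, ⟨r²⟩ = 15·a_0^2/2.
With a_0 = 3.33, ⟨r^2⟩ = 83.17.

⟨r^2⟩ ≈ 83.2 nm^2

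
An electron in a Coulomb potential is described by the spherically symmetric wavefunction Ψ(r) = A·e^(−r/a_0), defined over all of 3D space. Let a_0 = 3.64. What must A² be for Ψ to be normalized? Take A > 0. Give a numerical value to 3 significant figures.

A^2 ≈ 0.00660

Require ∫ |Ψ|² 4πr² dr = 1 over the whole domain.
The angular integral contributes 4π, leaving ∫₀^∞ r²|Ψ|² dr.
∫|Ψ|² 4πr² dr = A²·(π·a_0^3).
So A² = (π·a_0^3)^(−1).
With a_0 = 3.64: A² = 0.006600 and A = 0.08124.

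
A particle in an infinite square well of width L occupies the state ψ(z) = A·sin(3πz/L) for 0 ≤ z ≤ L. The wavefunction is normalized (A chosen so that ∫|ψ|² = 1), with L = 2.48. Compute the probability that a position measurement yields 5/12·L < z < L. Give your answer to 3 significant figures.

The probability is P = ∫ |ψ|² dz over [5/12·L, L].
Since A² = 1/(L/2), this is the region integral divided by the full normalization integral.
Substituting u = z/L, A² and the length scale cancel in the ratio: P = ∫_{5/12}^{1} sin(3·π·u)^2 du / ∫_{0}^{1} sin(3·π·u)^2 du.
With ∫ sin(3·π·u)^2 du = u/2 - sin(6·π·u)/(12·π) + C, the region integral is 1/(12·π) + 7/24 and the full one is 1/2.
The result is P = (2 + 7·π)/(12·π).

P ≈ 0.636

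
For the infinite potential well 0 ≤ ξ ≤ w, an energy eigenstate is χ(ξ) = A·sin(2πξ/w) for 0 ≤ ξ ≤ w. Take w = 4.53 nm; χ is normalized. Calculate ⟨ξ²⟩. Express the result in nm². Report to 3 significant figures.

The expectation value is the |χ|²-weighted average of ξ^2: ∫ ξ^2|χ|² dξ.
The ratio of the moment integral to the normalization integral gives ⟨ξ²⟩ = -w^2/(8·π^2) + w^2/3.
With w = 4.53, ⟨ξ^2⟩ = 6.580.

⟨ξ^2⟩ ≈ 6.58 nm^2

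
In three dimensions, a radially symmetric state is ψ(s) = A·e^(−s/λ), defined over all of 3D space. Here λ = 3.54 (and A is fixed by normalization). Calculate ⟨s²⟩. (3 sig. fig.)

The expectation value is the |ψ|²-weighted average of s^2: ∫ s^2|ψ|² 4πs² ds.
With ∫₀^∞ s^4 e^(−αs) ds = 4!/α^5, the ratio of the moment integral to the normalization integral gives ⟨s²⟩ = 3·λ^2.
Putting λ = 3.54 gives 37.59.

⟨s^2⟩ ≈ 37.6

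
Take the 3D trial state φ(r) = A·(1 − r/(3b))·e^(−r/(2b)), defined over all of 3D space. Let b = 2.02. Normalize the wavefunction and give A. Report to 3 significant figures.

The normalization condition is ∫|φ|² 4πr² dr = 1 from 0 to ∞.
In 3D with spherical symmetry the volume element is 4πr² dr.
Carrying out the integral gives A² · 8·π·b^3/3.
Setting this equal to 1 gives A² = 1/(8·π·b^3/3).
Substituting b = 2.02 gives A² = 0.01448, so A = 0.1203.

A ≈ 0.120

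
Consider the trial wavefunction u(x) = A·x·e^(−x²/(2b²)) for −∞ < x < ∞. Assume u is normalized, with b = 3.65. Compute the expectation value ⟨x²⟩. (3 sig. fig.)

The expectation value is the |u|²-weighted average of x^2: ∫ x^2|u|² dx.
Evaluating both integrals, ⟨x²⟩ = 3·b^2/2.
With b = 3.65, ⟨x^2⟩ = 19.98.

⟨x^2⟩ ≈ 20.0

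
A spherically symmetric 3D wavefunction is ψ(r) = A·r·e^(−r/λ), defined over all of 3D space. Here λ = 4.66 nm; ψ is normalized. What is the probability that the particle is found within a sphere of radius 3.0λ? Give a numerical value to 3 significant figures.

P ≈ 0.715

Integrate the radial probability density 4πr²|ψ|² over r ≤ 3.0λ.
A² is fixed by ∫₀^∞ 4πr²|ψ|² dr = 1, i.e. A² = (3·π·λ^5)^(−1).
In terms of u = r/λ (A², 4π and the length scale all cancel between numerator and denominator), P = [∫_{0}^{3.0} u^4·e^(-2·u) du] / [∫_{0}^{∞} u^4·e^(-2·u) du].
With ∫ u^4·e^(-2·u) du = -(u^4/2 + u^3 + 3·u^2/2 + 3·u/2 + 3/4)·e^(-2·u) + C, the region integral is 3/4 - 345·e^(-6)/4 and the full one is 3/4.
This evaluates to P = 0.7149.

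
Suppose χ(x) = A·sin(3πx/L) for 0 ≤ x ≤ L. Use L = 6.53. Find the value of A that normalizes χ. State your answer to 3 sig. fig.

Require ∫ |χ|² dx = 1 over the whole domain.
∫|χ|² dx = A²·(L/2).
Setting this equal to 1 gives A² = 1/(L/2).
With L = 6.53: A² = 0.3063 and A = 0.5534.

A ≈ 0.553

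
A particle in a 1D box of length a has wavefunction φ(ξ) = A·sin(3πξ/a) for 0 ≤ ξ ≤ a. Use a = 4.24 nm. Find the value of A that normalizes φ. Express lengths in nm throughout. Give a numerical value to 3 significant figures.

A ≈ 0.687 nm^(-1/2)

We need A² ∫|f|² dξ = 1, taking the integral from 0 to a.
With ∫₀^a sin²(nπξ/a) dξ = a/2, ∫|φ|² dξ = A²·(a/2).
Hence A² = 1/[a/2].
With a = 4.24: A² = 0.4717 and A = 0.6868.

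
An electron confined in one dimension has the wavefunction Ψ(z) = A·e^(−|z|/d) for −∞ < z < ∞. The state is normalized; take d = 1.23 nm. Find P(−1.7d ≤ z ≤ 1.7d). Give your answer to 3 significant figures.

P ≈ 0.967

The probability is P = ∫ |Ψ|² dz over [−1.7d, 1.7d].
With A² fixed by ∫|Ψ|² = 1, i.e. A² = (d)^(−1), substitute and integrate.
By symmetry take twice the z ≥ 0 contribution in numerator and denominator; the 2's cancel. Let u = z/d; then A² and the length scale cancel, so P = ∫_{0}^{1.7} e^(-2·u) du ÷ ∫_{0}^{∞} e^(-2·u) du.
With ∫ e^(-2·u) du = -e^(-2·u)/2 + C, the region integral is 1/2 - e^(-17/5)/2 and the full one is 1/2.
Evaluating gives P = 0.9666.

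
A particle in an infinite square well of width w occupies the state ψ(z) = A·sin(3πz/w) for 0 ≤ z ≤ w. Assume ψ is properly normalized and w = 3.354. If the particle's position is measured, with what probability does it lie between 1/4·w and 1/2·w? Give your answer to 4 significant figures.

P ≈ 0.1969

The probability is P = ∫ |ψ|² dz over [1/4·w, 1/2·w].
Since A² = 1/(w/2), this is the region integral divided by the full normalization integral.
Let u = z/w; then A² and the length scale cancel, so P = ∫_{1/4}^{1/2} sin(3·π·u)^2 du ÷ ∫_{0}^{1} sin(3·π·u)^2 du.
An antiderivative of sin(3·π·u)^2 is u/2 - sin(6·π·u)/(12·π); evaluating from 1/4 to 1/2 gives 1/8 - 1/(12·π), while the full integral is 1/2.
Evaluating gives P = (-2 + 3·π)/(12·π).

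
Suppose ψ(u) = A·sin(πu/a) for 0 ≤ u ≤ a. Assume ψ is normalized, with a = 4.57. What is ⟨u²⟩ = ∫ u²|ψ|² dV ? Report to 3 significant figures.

The expectation value is the |ψ|²-weighted average of u^2: ∫ u^2|ψ|² du.
With ∫₀^a sin²(nπu/a) du = a/2, evaluating both integrals, ⟨u²⟩ = -a^2/(2·π^2) + a^2/3.
With a = 4.57, ⟨u^2⟩ = 5.904.

⟨u^2⟩ ≈ 5.90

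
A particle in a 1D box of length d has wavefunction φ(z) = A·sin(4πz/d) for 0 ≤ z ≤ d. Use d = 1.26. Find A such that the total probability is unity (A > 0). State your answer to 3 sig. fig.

Normalization requires ∫|φ|² dz = 1, integrated from 0 to d.
The integral (without the A² prefactor) comes out to d/2.
So A² = (d/2)^(−1).
Substituting d = 1.26 gives A² = 1.587, so A = 1.260.

A ≈ 1.26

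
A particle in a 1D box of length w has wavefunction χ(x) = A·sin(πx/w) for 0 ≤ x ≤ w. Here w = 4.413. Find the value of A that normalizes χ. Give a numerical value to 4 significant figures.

Require ∫ |χ|² dx = 1 over the whole domain.
With ∫₀^w sin²(nπx/w) dx = w/2, carrying out the integral gives A² · w/2.
So A² = (w/2)^(−1).
Plugging in w = 4.413 yields A = 0.67321.

A ≈ 0.6732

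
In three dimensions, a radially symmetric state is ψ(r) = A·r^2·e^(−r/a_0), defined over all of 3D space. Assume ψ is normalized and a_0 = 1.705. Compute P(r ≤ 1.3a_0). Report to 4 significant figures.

With dV = 4πr²dr, the probability is ∫|ψ|² dV over r ≤ 1.3a_0.
Normalization gives A² = 1/(45·π·a_0^7/2).
Let u = r/a_0; then A², 4π and the length scale all cancel, so P = ∫_{0}^{1.3} u^6·e^(-2·u) du ÷ ∫_{0}^{∞} u^6·e^(-2·u) du.
Using ∫ u^6·e^(-2·u) du = -(4·u^6 + 12·u^5 + 30·u^4 + 60·u^3 + 90·u^2 + 90·u + 45)·e^(-2·u)/8, the numerator is ≈ 0.0965818 and the denominator is 45/8.
This evaluates to P = 0.017170.

P ≈ 0.01717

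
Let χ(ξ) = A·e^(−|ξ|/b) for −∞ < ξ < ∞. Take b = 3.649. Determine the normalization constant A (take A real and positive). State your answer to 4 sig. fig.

A ≈ 0.5235

Normalization requires ∫|χ|² dξ = 1, integrated from −∞ to ∞.
With χ = A·e^(−|ξ|/b), the integral evaluates to A²·[b].
Setting this equal to 1 gives A² = 1/(b).
With b = 3.649: A² = 0.27405 and A = 0.52350.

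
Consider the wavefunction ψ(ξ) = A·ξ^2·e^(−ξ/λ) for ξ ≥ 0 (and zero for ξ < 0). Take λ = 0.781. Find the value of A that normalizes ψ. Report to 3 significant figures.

A ≈ 2.14

Normalization requires ∫|ψ|² dξ = 1, integrated from 0 to ∞.
With ψ = A·ξ^2·e^(−ξ/λ), the integral evaluates to A²·[3·λ^5/4].
Hence A² = 1/[3·λ^5/4].
Substituting λ = 0.781 gives A² = 4.589, so A = 2.142.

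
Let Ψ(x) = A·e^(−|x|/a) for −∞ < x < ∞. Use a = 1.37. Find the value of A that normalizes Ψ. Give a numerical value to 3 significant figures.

Require ∫ |Ψ|² dx = 1 over the whole domain.
With ∫₀^∞ x^0 e^(−αx) dx = 0!/α^1, with Ψ = A·e^(−|x|/a), the integral evaluates to A²·[a].
Setting this equal to 1 gives A² = 1/(a).
Plugging in a = 1.37 yields A = 0.8544.

A ≈ 0.854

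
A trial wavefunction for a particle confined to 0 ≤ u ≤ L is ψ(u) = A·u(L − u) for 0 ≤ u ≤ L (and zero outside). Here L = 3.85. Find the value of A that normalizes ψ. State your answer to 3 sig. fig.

Require ∫ |ψ|² du = 1 over the whole domain.
Expanding the polynomial and integrating term by term, ∫|ψ|² du = A²·(L^5/30).
So A² = (L^5/30)^(−1).
Substituting L = 3.85 gives A² = 0.03547, so A = 0.1883.

A ≈ 0.188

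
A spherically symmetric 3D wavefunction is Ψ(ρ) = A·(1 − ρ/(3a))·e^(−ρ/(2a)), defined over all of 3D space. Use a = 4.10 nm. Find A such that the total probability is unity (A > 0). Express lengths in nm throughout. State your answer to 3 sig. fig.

Normalization requires ∫|Ψ|² 4πρ² dρ = 1, integrated from 0 to ∞.
In 3D with spherical symmetry the volume element is 4πρ² dρ.
Carrying out the integral gives A² · 8·π·a^3/3.
Setting this equal to 1 gives A² = 1/(8·π·a^3/3).
Plugging in a = 4.10 yields A = 0.04162.

A ≈ 0.0416 nm^(-3/2)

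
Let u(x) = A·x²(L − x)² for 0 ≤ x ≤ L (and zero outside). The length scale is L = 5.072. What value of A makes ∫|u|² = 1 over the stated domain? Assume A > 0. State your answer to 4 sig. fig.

A ≈ 0.01684

We need A² ∫|f|² dx = 1, taking the integral from 0 to L.
Expanding the polynomial and integrating term by term, ∫|u|² dx = A²·(L^9/630).
So A² = (L^9/630)^(−1).
Plugging in L = 5.072 yields A = 0.016841.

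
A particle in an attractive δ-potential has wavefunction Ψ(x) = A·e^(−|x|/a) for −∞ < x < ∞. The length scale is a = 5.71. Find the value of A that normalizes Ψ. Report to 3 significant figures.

Normalization requires ∫|Ψ|² dx = 1, integrated from −∞ to ∞.
With ∫₀^∞ x^0 e^(−αx) dx = 0!/α^1, with Ψ = A·e^(−|x|/a), the integral evaluates to A²·[a].
So A² = (a)^(−1).
With a = 5.71: A² = 0.1751 and A = 0.4185.

A ≈ 0.418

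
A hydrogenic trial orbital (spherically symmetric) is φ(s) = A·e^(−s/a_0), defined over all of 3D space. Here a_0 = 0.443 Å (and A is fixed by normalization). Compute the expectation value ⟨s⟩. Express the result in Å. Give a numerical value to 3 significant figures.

The expectation value is the |φ|²-weighted average of s: ∫ s|φ|² 4πs² ds.
The ratio of the moment integral to the normalization integral gives ⟨s⟩ = 3·a_0/2.
With a_0 = 0.443, ⟨s⟩ = 0.6645.

⟨s⟩ ≈ 0.665 Å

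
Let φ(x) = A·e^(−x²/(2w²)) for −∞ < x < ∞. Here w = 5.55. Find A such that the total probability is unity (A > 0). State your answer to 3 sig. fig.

A ≈ 0.319

Require ∫ |φ|² dx = 1 over the whole domain.
Differentiating ∫e^(−αx²) dx = √(π/α) under α to get the higher moments, with φ = A·e^(−x²/(2w²)), the integral evaluates to A²·[√(π)·w].
So A² = (√(π)·w)^(−1).
Substituting w = 5.55 gives A² = 0.1017, so A = 0.3188.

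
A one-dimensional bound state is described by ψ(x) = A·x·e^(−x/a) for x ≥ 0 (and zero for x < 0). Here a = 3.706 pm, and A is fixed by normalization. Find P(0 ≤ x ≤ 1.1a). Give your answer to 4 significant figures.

|ψ|² is the probability density, so P = ∫_{0}^{1.1a} |ψ|² dx.
With A² fixed by ∫|ψ|² = 1, i.e. A² = (a^3/4)^(−1), substitute and integrate.
Substituting u = x/a, A² and the length scale cancel in the ratio: P = ∫_{0}^{1.1} u^2·e^(-2·u) du / ∫_{0}^{∞} u^2·e^(-2·u) du.
An antiderivative of u^2·e^(-2·u) is -(2·u^2 + 2·u + 1)·e^(-2·u)/4; evaluating from 0 to 1.1 gives 1/4 - 281·e^(-11/5)/200, while the full integral is 1/4.
Taking the ratio, P = 0.37729.

P ≈ 0.3773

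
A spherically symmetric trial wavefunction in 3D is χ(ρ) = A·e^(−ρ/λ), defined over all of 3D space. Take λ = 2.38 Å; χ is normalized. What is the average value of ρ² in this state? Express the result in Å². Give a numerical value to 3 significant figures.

⟨ρ^2⟩ ≈ 17.0 Å^2

By definition ⟨ρ²⟩ = ∫ ρ^2 |χ(ρ)|² 4πρ² dρ.
Using ∫₀^∞ ρⁿ e^(−αρ) dρ = n!/αⁿ⁺¹, the ratio of the moment integral to the normalization integral gives ⟨ρ²⟩ = 3·λ^2.
Putting λ = 2.38 gives 16.99.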